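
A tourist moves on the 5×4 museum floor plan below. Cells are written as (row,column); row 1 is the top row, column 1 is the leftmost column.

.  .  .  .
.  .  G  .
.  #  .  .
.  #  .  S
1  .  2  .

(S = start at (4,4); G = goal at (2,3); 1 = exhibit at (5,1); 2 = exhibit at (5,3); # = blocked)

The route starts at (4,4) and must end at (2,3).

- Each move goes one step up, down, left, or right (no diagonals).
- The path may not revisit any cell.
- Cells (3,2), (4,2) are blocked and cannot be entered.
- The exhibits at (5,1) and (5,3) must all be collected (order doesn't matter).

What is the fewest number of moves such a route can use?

9

Any route passes through (5,1) and (5,3) in some order between (4,4) and (2,3). Summing Manhattan distances along each leg and taking the cheapest ordering ((4,4) → (5,1) → (5,3) → (2,3)) gives a lower bound of 4 + 2 + 3 = 9 moves.
A route of 9 moves achieves this: (4,4) → (5,4) → (5,3) → (5,2) → (5,1) → (4,1) → (3,1) → (2,1) → (2,2) → (2,3).
Since 9 matches the lower bound, it is optimal.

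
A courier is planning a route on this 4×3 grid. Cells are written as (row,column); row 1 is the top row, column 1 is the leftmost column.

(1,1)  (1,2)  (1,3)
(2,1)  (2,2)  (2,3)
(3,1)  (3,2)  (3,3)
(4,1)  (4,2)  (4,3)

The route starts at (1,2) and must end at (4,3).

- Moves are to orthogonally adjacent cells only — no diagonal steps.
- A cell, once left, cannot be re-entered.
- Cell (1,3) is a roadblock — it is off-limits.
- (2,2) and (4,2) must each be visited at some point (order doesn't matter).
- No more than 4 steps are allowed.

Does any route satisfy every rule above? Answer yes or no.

yes

One route that works: (1,2) → (2,2) → (3,2) → (4,2) → (4,3).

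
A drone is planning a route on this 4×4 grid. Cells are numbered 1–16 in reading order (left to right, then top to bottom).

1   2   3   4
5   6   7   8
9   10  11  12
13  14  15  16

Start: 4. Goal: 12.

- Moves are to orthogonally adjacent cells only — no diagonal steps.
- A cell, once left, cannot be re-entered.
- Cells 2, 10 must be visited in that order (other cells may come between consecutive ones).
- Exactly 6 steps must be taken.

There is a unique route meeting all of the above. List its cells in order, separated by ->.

The waypoints must appear in the order 2, 10, with no cell reused.
Route from 4: left 2 to 2, down 2 to 10, right 2 to 12 — 6 moves in all.
Check: order respected (2 at step 2, 10 at step 4); 6 moves as required.

4 -> 3 -> 2 -> 6 -> 10 -> 11 -> 12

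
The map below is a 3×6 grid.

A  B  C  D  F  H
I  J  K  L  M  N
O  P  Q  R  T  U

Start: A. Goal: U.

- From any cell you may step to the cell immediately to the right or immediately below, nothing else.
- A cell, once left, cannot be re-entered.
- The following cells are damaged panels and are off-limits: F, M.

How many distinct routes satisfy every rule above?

10

A right/down-only route from A to U makes exactly 2 down-moves and 5 right-moves in some order.
With no other constraints that would be C(7,2) = 21 routes.
Subtract routes through each blocked cell (inclusion–exclusion for overlaps): − through F: 3 − through M: 10 + through F&M: 2 → 10.
That gives 10 routes.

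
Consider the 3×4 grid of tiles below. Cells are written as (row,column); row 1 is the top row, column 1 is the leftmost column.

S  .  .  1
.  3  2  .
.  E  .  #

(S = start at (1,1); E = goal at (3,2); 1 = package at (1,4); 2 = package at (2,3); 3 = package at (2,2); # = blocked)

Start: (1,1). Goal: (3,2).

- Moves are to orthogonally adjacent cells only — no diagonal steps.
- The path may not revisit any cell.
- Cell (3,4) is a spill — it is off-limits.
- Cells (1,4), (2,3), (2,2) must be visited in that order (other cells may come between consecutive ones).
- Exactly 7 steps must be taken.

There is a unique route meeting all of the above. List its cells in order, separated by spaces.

(1,1) (1,2) (1,3) (1,4) (2,4) (2,3) (2,2) (3,2)

The waypoints must appear in the order (1,4), (2,3), (2,2), with no cell reused.
Route from (1,1): 3× right (reaching (1,4)), down to (2,4), 2× left (reaching (2,2)), down to (3,2) — 7 moves in all.
Check: order respected (1 at step 3, 2 at step 5, 3 at step 6); 7 moves as required.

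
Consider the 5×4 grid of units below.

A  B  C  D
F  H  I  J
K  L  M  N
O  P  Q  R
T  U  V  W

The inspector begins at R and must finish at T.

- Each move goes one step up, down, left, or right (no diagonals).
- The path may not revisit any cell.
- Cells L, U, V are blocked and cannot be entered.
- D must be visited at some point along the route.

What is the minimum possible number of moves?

Any route passes through D somewhere between R and T. Summing Manhattan distances along the two legs (R → D → T) gives a lower bound of 3 + 7 = 10 moves.
A route of 10 moves achieves this: R → N → J → D → C → I → M → Q → P → O → T.
Since 10 matches the lower bound, it is optimal.

10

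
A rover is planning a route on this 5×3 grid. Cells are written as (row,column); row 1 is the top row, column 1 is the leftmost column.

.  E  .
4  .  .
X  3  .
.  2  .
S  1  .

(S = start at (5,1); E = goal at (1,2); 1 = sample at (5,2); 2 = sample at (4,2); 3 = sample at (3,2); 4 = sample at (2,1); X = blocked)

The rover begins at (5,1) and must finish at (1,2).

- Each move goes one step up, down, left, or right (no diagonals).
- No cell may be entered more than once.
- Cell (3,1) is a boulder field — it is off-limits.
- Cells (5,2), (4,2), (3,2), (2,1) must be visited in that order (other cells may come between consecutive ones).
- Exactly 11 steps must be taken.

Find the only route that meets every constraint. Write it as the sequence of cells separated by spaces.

The waypoints must appear in the order (5,2), (4,2), (3,2), (2,1), with no cell reused.
Route from (5,1): right 2 to (5,3), up 1 to (4,3), left 1 to (4,2), up 1 to (3,2), right 1 to (3,3), up 1 to (2,3), left 2 to (2,1), up 1 to (1,1), right 1 to (1,2) — 11 moves in all.
Check: order respected (1 at step 1, 2 at step 4, 3 at step 5, 4 at step 9); 11 moves as required.

(5,1) (5,2) (5,3) (4,3) (4,2) (3,2) (3,3) (2,3) (2,2) (2,1) (1,1) (1,2)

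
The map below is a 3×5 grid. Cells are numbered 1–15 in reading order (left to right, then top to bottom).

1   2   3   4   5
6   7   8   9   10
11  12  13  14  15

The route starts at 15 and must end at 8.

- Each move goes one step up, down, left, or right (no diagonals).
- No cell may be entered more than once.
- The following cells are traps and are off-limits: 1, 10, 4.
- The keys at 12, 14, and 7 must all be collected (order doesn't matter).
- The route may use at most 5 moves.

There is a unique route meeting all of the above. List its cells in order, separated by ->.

15 -> 14 -> 13 -> 12 -> 7 -> 8

The 5-move cap with required stops at 12, 14, 7 leaves no slack for detours.
Route from 15: left 3 to 12, up 1 to 7, right 1 to 8 — 5 moves in all.
Check: all required cells visited; 5 ≤ 5 moves.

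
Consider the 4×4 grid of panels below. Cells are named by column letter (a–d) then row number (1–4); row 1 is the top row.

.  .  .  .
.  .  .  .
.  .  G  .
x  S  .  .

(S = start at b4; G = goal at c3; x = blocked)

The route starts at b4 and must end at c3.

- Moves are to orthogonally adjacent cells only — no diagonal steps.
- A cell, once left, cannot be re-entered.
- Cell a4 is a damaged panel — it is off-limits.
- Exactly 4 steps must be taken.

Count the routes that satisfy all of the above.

2

Need simple routes of exactly 4 moves from b4 to c3 (Manhattan distance 2, so 1 moves are spent on a detour and 1 undoing it).
Enumerating: b4 b3 b2 c2 c3 | b4 c4 d4 d3 c3.
That gives 2 routes.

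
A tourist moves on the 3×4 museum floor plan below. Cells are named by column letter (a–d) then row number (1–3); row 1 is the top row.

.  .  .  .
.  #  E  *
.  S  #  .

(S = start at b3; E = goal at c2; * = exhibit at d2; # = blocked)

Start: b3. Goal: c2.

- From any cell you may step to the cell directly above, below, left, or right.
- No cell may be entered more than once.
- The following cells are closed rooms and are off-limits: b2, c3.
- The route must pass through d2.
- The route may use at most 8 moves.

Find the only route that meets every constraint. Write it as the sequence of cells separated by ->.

b3 -> a3 -> a2 -> a1 -> b1 -> c1 -> d1 -> d2 -> c2

The budget equals the shortest possible length, so every move has to be on a shortest route through the required cells.
Route from b3: left to a3, 2× up (reaching a1), 3× right (reaching d1), down to d2, left to c2 — 8 moves in all.
Check: all required cells visited; 8 ≤ 8 moves.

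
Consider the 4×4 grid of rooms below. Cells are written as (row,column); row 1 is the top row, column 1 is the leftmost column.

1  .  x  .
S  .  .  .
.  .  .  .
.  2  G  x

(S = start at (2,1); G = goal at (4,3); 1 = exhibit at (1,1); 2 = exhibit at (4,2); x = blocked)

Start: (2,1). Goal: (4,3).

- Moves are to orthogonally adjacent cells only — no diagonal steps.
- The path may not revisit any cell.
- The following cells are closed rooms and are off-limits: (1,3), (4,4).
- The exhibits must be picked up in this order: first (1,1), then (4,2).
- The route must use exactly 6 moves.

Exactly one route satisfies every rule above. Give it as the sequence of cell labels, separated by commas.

(2,1), (1,1), (1,2), (2,2), (3,2), (4,2), (4,3)

The waypoints must appear in the order (1,1), (4,2), with no cell reused.
Route from (2,1): up to (1,1), right to (1,2), 3× down (reaching (4,2)), right to (4,3) — 6 moves in all.
Check: order respected (1 at step 1, 2 at step 5); 6 moves as required.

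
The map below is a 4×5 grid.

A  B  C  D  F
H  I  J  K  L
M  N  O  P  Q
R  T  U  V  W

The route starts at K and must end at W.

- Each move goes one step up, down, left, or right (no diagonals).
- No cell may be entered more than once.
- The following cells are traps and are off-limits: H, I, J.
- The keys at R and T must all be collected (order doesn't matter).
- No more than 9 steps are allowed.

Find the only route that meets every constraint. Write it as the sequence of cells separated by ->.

The 9-move cap with required stops at R, T leaves no slack for detours.
Route from K: down to P, 3× left (reaching M), down to R, 4× right (reaching W) — 9 moves in all.
Check: all required cells visited; 9 ≤ 9 moves.

K -> P -> O -> N -> M -> R -> T -> U -> V -> W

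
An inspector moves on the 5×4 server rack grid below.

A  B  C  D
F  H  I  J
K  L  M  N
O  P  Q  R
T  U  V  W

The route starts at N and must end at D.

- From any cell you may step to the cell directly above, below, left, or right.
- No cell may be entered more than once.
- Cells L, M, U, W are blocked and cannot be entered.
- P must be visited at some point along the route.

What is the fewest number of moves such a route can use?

10

Any route passes through P somewhere between N and D. Summing Manhattan distances along the two legs (N → P → D) gives a lower bound of 3 + 5 = 8 moves.
The shortest route satisfying every rule uses 10 moves: N → R → Q → P → O → K → F → A → B → C → D.
The no-revisit rule (legs can't share cells) pushes the minimum above the 8-move bound; an exhaustive check rules out every length from 8 to 9, leaving 10 as the minimum.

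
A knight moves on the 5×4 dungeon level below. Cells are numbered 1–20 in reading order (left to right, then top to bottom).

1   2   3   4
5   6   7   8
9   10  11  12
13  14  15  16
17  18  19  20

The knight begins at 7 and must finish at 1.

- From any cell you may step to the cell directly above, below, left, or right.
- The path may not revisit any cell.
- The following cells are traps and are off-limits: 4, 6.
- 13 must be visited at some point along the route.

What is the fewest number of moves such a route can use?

Any route passes through 13 somewhere between 7 and 1. Summing Manhattan distances along the two legs (7 → 13 → 1) gives a lower bound of 4 + 3 = 7 moves.
A route of 7 moves achieves this: 7 → 11 → 15 → 14 → 13 → 9 → 5 → 1.
Since 7 matches the lower bound, it is optimal.

7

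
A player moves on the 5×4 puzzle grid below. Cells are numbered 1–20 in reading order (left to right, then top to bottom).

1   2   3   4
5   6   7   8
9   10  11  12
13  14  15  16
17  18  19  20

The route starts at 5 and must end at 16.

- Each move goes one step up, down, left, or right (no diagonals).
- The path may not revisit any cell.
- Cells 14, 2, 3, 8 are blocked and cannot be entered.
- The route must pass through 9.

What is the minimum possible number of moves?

5

Any route passes through 9 somewhere between 5 and 16. Summing Manhattan distances along the two legs (5 → 9 → 16) gives a lower bound of 1 + 4 = 5 moves.
A route of 5 moves achieves this: 5 → 9 → 10 → 11 → 15 → 16.
Since 5 matches the lower bound, it is optimal.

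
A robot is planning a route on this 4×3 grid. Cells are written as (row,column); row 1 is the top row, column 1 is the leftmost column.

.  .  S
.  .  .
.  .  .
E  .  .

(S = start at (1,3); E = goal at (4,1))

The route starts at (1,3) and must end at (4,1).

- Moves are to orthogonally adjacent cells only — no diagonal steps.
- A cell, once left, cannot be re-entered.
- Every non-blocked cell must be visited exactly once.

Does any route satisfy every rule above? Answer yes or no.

One route that works: (1,3) → (2,3) → (3,3) → (4,3) → (4,2) → (3,2) → (2,2) → (1,2) → (1,1) → (2,1) → (3,1) → (4,1).

yes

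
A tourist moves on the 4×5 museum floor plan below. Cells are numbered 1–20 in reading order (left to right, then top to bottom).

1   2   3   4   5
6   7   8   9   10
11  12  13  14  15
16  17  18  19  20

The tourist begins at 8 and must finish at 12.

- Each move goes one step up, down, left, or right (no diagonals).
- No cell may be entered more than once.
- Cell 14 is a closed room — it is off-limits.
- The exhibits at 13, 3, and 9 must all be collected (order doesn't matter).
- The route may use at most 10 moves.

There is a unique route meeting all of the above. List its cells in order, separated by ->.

8 -> 3 -> 4 -> 9 -> 10 -> 15 -> 20 -> 19 -> 18 -> 13 -> 12

The 10-move cap with required stops at 13, 3, 9 leaves no slack for detours.
Route from 8: up to 3, right to 4, down to 9, right to 10, 2× down (reaching 20), 2× left (reaching 18), up to 13, left to 12 — 10 moves in all.
Check: all required cells visited; 10 ≤ 10 moves.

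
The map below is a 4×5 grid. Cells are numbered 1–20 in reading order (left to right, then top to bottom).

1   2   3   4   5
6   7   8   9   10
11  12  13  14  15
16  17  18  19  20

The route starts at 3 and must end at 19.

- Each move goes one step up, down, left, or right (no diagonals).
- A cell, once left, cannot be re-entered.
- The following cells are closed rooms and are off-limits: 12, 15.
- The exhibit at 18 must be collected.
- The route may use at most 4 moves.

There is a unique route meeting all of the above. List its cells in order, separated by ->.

3 -> 8 -> 13 -> 18 -> 19

The 4-move cap with required stops at 18 leaves no slack for detours.
Route from 3: down 3 to 18, right 1 to 19 — 4 moves in all.
Check: all required cells visited; 4 ≤ 4 moves.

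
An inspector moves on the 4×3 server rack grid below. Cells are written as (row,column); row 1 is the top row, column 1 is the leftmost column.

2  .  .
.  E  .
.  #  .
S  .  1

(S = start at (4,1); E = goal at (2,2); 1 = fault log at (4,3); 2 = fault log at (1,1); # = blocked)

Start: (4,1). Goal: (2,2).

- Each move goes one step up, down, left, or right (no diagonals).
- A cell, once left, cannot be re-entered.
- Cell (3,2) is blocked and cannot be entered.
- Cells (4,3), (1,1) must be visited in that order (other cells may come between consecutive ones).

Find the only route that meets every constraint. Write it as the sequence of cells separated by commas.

(4,1), (4,2), (4,3), (3,3), (2,3), (1,3), (1,2), (1,1), (2,1), (2,2)

The waypoints must appear in the order (4,3), (1,1), with no cell reused.
Route from (4,1): right 2 to (4,3), up 3 to (1,3), left 2 to (1,1), down 1 to (2,1), right 1 to (2,2) — 9 moves in all.
Check: order respected (1 at step 2, 2 at step 7).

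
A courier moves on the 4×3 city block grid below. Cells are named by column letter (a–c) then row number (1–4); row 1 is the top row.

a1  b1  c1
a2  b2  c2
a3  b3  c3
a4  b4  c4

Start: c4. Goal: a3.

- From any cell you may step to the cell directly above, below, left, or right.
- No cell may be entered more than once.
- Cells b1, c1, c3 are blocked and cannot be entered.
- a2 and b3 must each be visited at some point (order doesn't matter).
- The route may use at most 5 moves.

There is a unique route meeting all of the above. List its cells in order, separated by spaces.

The 5-move cap with required stops at a2, b3 leaves no slack for detours.
Route from c4: left to b4, 2× up (reaching b2), left to a2, down to a3 — 5 moves in all.
Check: all required cells visited; 5 ≤ 5 moves.

c4 b4 b3 b2 a2 a3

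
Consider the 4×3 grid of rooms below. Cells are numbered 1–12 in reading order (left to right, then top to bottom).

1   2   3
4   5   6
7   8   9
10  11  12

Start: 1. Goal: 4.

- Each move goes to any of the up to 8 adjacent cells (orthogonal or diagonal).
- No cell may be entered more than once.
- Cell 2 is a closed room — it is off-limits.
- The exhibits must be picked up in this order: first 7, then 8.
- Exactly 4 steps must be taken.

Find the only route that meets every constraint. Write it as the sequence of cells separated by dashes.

1 - 5 - 7 - 8 - 4

The waypoints must appear in the order 7, 8, with no cell reused.
Route from 1: down-right 1 to 5, down-left 1 to 7, right 1 to 8, up-left 1 to 4 — 4 moves in all.
Check: order respected (7 at step 2, 8 at step 3); 4 moves as required.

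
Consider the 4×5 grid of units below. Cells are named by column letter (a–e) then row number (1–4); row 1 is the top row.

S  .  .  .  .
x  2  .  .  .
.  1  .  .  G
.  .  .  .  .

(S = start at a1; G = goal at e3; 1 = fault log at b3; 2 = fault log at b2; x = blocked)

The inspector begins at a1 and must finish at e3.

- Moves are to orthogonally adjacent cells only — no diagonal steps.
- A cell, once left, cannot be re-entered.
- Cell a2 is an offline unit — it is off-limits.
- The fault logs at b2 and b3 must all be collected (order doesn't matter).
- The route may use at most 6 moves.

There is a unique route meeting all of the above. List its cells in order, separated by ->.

Any route must reach b2 and b3 and still end at e3 within 6 moves, so the order of the required stops is forced.
Route from a1: right to b1, 2× down (reaching b3), 3× right (reaching e3) — 6 moves in all.
Check: all required cells visited; 6 ≤ 6 moves.

a1 -> b1 -> b2 -> b3 -> c3 -> d3 -> e3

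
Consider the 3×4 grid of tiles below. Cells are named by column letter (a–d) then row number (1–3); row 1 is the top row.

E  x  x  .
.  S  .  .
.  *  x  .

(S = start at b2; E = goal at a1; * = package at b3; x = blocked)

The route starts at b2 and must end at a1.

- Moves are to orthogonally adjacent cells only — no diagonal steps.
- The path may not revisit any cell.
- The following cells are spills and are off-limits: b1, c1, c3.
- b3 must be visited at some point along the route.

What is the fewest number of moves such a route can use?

4

Any route passes through b3 somewhere between b2 and a1. Summing Manhattan distances along the two legs (b2 → b3 → a1) gives a lower bound of 1 + 3 = 4 moves.
A route of 4 moves achieves this: b2 → b3 → a3 → a2 → a1.
Since 4 matches the lower bound, it is optimal.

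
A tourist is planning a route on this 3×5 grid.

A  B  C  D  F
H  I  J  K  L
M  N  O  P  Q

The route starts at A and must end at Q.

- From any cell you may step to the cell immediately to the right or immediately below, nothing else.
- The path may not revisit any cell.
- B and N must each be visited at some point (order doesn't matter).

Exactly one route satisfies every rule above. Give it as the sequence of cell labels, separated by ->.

A -> B -> I -> N -> O -> P -> Q

Moves only go right or down, so the column and row indices never decrease.
Route from A: right 1 to B, down 2 to N, right 3 to Q — 6 moves in all.
Check: all required cells visited.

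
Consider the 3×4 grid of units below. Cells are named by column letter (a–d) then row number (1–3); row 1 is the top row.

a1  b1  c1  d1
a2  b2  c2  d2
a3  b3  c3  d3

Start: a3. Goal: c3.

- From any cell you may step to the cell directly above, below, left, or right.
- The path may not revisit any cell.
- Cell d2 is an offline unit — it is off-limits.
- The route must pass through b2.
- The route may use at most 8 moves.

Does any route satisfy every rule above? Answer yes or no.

yes

One route that works: a3 → a2 → b2 → b3 → c3.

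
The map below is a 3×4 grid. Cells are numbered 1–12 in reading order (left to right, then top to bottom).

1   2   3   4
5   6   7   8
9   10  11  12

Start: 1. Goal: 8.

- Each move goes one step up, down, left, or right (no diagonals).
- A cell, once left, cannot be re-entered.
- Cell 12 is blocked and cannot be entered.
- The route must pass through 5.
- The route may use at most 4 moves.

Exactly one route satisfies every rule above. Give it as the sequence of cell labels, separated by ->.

1 -> 5 -> 6 -> 7 -> 8

The 4-move cap with required stops at 5 leaves no slack for detours.
Route from 1: down 1 to 5, right 3 to 8 — 4 moves in all.
Check: all required cells visited; 4 ≤ 4 moves.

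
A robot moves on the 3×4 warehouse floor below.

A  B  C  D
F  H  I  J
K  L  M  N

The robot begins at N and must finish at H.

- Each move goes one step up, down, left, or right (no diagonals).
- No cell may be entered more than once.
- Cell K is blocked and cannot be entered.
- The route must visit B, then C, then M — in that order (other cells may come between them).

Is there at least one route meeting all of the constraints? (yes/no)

Ignoring the required order, 4 revisit-free routes from N to H pass through all of B, C, and M; the waypoint orders that occur are M → C → B (4) — never B → C → M.

no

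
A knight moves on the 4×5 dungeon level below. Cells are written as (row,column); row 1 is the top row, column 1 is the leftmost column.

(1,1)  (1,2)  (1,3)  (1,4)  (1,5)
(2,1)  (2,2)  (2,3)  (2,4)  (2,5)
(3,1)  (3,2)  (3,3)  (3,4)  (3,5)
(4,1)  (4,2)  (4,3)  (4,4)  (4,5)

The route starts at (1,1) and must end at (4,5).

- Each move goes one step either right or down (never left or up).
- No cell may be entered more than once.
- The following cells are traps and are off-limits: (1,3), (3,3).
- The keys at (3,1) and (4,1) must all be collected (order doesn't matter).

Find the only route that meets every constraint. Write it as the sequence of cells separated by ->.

Moves only go right or down, so the column and row indices never decrease.
Route from (1,1): down 3 to (4,1), right 4 to (4,5) — 7 moves in all.
Check: all required cells visited.

(1,1) -> (2,1) -> (3,1) -> (4,1) -> (4,2) -> (4,3) -> (4,4) -> (4,5)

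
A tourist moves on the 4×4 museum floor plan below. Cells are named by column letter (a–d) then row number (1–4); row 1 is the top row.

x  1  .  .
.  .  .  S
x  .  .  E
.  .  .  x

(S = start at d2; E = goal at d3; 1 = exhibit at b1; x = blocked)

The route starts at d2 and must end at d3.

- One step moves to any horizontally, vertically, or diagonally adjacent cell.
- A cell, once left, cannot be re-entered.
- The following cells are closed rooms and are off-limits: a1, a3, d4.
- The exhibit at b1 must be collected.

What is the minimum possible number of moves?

Any route passes through b1 somewhere between d2 and d3. Summing Chebyshev distances along the two legs (d2 → b1 → d3) gives a lower bound of 2 + 2 = 4 moves.
A route of 4 moves achieves this: d2 → c1 → b1 → c2 → d3.
Since 4 matches the lower bound, it is optimal.

4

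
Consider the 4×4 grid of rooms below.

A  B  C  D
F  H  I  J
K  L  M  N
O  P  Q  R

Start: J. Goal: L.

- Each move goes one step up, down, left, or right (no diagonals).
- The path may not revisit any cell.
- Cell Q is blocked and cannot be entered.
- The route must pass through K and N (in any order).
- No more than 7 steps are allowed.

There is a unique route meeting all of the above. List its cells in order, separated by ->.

J -> N -> M -> I -> H -> F -> K -> L

The 7-move cap with required stops at K, N leaves no slack for detours.
Route from J: down to N, left to M, up to I, 2× left (reaching F), down to K, right to L — 7 moves in all.
Check: all required cells visited; 7 ≤ 7 moves.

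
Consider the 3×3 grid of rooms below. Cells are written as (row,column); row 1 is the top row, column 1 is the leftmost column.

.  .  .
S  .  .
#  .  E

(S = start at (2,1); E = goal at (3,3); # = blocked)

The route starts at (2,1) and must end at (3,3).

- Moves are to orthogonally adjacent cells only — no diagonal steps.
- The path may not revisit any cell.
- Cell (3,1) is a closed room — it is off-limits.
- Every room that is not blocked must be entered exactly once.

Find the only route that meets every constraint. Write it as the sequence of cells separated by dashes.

(2,1) - (1,1) - (1,2) - (1,3) - (2,3) - (2,2) - (3,2) - (3,3)

Need to visit all 8 open cells exactly once, starting at (2,1) and ending at (3,3).
Route from (2,1): up 1 to (1,1), right 2 to (1,3), down 1 to (2,3), left 1 to (2,2), down 1 to (3,2), right 1 to (3,3) — 7 moves in all.
Check: all 8 open cells covered.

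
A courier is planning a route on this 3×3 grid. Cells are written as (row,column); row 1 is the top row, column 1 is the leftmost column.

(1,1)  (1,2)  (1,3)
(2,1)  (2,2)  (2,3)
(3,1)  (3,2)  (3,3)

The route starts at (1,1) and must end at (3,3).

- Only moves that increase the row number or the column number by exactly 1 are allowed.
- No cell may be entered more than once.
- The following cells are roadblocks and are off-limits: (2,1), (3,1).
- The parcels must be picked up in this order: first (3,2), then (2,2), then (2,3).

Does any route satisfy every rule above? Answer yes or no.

no

(2,2) lies above (3,2), so going from (3,2) to (2,2) would need an upward move — but moves only go right/down, so (3,2) cannot be visited before (2,2).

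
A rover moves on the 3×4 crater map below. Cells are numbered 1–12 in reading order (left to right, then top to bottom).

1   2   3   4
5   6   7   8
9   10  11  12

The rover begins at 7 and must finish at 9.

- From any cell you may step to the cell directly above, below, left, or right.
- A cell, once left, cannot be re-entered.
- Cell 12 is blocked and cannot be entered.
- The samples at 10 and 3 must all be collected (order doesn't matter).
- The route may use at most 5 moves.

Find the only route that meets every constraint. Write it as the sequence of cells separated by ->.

Any route must reach 10 and 3 and still end at 9 within 5 moves, so the order of the required stops is forced.
Route from 7: up to 3, left to 2, 2× down (reaching 10), left to 9 — 5 moves in all.
Check: all required cells visited; 5 ≤ 5 moves.

7 -> 3 -> 2 -> 6 -> 10 -> 9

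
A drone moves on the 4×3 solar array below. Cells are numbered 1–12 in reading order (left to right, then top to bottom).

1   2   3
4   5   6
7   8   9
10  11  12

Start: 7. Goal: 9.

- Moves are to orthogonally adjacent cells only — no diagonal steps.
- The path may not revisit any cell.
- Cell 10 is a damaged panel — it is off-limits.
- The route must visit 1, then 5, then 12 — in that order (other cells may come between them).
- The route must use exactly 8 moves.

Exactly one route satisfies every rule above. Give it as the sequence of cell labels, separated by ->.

7 -> 4 -> 1 -> 2 -> 5 -> 8 -> 11 -> 12 -> 9

The waypoints must appear in the order 1, 5, 12, with no cell reused.
Route from 7: up 2 to 1, right 1 to 2, down 3 to 11, right 1 to 12, up 1 to 9 — 8 moves in all.
Check: order respected (1 at step 2, 5 at step 4, 12 at step 7); 8 moves as required.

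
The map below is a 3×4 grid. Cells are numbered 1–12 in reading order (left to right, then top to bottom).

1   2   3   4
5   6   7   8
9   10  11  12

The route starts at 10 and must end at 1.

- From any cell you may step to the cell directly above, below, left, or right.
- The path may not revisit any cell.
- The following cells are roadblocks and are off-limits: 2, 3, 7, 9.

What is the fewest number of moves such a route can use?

The Manhattan distance from 10 to 1 is |3−1| + |2−1| = 3, so at least 3 moves are needed.
A route of 3 moves achieves this: 10 → 6 → 5 → 1.
Since 3 matches the lower bound, it is optimal.

3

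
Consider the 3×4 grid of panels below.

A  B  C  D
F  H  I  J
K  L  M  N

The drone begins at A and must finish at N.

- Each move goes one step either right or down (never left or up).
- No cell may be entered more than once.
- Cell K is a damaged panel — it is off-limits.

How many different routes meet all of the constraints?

A right/down-only route from A to N makes exactly 2 down-moves and 3 right-moves in some order.
With no other constraints that would be C(5,2) = 10 routes.
Subtract routes through each blocked cell (inclusion–exclusion for overlaps): − through K: 1 → 9.
That gives 9 routes.

9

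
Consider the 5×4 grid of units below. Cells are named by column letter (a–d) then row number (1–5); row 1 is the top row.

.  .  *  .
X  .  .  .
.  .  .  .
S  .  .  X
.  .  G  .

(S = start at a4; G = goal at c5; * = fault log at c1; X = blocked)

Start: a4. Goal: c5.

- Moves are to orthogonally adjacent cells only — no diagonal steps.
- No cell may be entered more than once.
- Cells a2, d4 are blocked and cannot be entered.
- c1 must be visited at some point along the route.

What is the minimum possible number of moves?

9

Any route passes through c1 somewhere between a4 and c5. Summing Manhattan distances along the two legs (a4 → c1 → c5) gives a lower bound of 5 + 4 = 9 moves.
A route of 9 moves achieves this: a4 → a3 → b3 → b2 → b1 → c1 → c2 → c3 → c4 → c5.
Since 9 matches the lower bound, it is optimal.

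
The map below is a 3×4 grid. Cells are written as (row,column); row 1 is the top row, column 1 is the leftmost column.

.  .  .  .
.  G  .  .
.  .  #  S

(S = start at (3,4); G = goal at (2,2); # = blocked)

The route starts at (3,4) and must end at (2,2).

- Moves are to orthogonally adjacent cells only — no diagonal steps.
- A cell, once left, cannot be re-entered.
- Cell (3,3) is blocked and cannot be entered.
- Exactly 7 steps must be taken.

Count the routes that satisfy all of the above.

Need simple routes of exactly 7 moves from (3,4) to (2,2) (Manhattan distance 3, so 2 moves are spent on a detour and 2 undoing it).
Enumerating: (3,4) (2,4) (1,4) (1,3) (1,2) (1,1) (2,1) (2,2) | (3,4) (2,4) (2,3) (1,3) (1,2) (1,1) (2,1) (2,2).
That gives 2 routes.

2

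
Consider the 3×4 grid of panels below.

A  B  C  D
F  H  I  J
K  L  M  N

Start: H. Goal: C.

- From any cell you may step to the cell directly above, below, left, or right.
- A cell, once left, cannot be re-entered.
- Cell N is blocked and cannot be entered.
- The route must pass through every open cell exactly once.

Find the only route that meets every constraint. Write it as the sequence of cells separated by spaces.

H B A F K L M I J D C

Need to visit all 11 open cells exactly once, starting at H and ending at C.
Cell A has only two open neighbours (F and B), so the path must pass straight through it: one of those is the cell it's entered from and the other is where it exits.
Route from H: up 1 to B, left 1 to A, down 2 to K, right 2 to M, up 1 to I, right 1 to J, up 1 to D, left 1 to C — 10 moves in all.
Check: all 11 open cells covered.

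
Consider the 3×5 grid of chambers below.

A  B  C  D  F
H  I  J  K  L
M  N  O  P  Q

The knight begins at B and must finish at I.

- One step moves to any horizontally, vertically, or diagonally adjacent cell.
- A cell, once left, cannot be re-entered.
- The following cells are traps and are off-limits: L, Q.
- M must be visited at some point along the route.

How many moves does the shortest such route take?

3

Any route passes through M somewhere between B and I. Summing Chebyshev distances along the two legs (B → M → I) gives a lower bound of 2 + 1 = 3 moves.
A route of 3 moves achieves this: B → H → M → I.
Since 3 matches the lower bound, it is optimal.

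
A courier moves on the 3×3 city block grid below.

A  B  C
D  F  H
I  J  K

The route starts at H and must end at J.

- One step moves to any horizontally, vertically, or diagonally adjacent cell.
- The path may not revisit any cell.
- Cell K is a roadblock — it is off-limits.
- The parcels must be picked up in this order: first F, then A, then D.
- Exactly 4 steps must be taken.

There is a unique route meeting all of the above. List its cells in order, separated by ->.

The waypoints must appear in the order F, A, D, with no cell reused.
Route from H: left to F, up-left to A, down to D, down-right to J — 4 moves in all.
Check: order respected (F at step 1, A at step 2, D at step 3); 4 moves as required.

H -> F -> A -> D -> J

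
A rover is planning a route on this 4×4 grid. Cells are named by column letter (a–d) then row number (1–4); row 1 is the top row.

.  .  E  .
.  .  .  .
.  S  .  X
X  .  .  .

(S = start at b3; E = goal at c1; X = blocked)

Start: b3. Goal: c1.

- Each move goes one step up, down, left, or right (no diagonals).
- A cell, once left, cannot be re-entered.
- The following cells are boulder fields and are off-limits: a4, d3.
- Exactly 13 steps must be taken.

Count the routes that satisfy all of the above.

Need simple routes of exactly 13 moves from b3 to c1 (Manhattan distance 3, so 5 moves are spent on a detour and 5 undoing it).
No route satisfies every constraint, so the count is 0.

0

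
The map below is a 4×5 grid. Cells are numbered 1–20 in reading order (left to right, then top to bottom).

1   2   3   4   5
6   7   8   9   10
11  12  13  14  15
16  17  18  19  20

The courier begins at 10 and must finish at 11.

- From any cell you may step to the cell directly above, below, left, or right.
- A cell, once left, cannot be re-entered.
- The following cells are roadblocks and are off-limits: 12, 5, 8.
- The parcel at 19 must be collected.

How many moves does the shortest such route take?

Any route passes through 19 somewhere between 10 and 11. Summing Manhattan distances along the two legs (10 → 19 → 11) gives a lower bound of 3 + 4 = 7 moves.
A route of 7 moves achieves this: 10 → 15 → 20 → 19 → 18 → 17 → 16 → 11.
Since 7 matches the lower bound, it is optimal.

7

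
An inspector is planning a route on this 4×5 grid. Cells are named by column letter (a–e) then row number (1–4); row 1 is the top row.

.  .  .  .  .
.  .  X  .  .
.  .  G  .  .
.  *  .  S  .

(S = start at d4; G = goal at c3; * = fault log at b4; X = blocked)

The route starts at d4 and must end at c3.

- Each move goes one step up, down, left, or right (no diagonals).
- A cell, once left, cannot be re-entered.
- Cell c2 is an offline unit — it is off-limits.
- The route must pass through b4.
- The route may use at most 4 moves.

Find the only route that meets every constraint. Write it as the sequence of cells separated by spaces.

The budget equals the shortest possible length, so every move has to be on a shortest route through the required cells.
Route from d4: left 2 to b4, up 1 to b3, right 1 to c3 — 4 moves in all.
Check: all required cells visited; 4 ≤ 4 moves.

d4 c4 b4 b3 c3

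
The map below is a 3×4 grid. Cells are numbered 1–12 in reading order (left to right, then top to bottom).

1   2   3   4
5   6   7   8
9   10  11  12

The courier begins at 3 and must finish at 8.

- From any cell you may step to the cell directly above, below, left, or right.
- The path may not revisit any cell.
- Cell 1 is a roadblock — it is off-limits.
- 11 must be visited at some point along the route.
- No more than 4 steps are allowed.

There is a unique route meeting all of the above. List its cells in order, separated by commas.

3, 7, 11, 12, 8

The budget equals the shortest possible length, so every move has to be on a shortest route through the required cells.
Route from 3: down 2 to 11, right 1 to 12, up 1 to 8 — 4 moves in all.
Check: all required cells visited; 4 ≤ 4 moves.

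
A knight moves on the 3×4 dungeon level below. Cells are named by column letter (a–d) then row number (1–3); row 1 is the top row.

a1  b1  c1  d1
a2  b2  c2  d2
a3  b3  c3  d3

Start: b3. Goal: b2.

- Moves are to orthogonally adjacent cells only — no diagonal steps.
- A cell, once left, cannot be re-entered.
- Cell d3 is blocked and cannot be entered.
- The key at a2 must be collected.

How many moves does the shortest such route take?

Any route passes through a2 somewhere between b3 and b2. Summing Manhattan distances along the two legs (b3 → a2 → b2) gives a lower bound of 2 + 1 = 3 moves.
A route of 3 moves achieves this: b3 → a3 → a2 → b2.
Since 3 matches the lower bound, it is optimal.

3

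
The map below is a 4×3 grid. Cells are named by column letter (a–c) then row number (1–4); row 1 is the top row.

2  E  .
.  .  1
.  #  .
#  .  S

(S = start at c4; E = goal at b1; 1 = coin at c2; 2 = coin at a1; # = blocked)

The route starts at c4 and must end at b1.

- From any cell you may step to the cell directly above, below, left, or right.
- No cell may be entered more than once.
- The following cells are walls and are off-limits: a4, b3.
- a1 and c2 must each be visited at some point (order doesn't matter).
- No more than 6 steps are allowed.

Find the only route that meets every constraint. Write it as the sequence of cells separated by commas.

c4, c3, c2, b2, a2, a1, b1

Any route must reach a1 and c2 and still end at b1 within 6 moves, so the order of the required stops is forced.
Route from c4: up 2 to c2, left 2 to a2, up 1 to a1, right 1 to b1 — 6 moves in all.
Check: all required cells visited; 6 ≤ 6 moves.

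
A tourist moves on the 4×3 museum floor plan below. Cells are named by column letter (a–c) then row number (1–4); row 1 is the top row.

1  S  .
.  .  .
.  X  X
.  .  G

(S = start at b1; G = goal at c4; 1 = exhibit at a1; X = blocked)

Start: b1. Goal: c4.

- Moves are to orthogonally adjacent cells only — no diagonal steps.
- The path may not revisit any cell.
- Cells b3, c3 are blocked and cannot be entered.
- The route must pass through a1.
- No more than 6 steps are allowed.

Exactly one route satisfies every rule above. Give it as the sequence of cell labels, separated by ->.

b1 -> a1 -> a2 -> a3 -> a4 -> b4 -> c4

The 6-move cap with required stops at a1 leaves no slack for detours.
Route from b1: left to a1, 3× down (reaching a4), 2× right (reaching c4) — 6 moves in all.
Check: all required cells visited; 6 ≤ 6 moves.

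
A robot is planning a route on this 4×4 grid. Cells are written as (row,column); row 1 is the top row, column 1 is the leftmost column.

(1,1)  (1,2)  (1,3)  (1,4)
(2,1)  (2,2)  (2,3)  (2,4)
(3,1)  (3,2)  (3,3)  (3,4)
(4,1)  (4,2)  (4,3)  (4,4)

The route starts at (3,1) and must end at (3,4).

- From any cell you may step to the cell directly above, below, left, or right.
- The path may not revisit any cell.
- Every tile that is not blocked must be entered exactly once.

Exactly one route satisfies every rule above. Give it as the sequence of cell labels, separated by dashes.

(3,1) - (4,1) - (4,2) - (3,2) - (2,2) - (2,1) - (1,1) - (1,2) - (1,3) - (1,4) - (2,4) - (2,3) - (3,3) - (4,3) - (4,4) - (3,4)

Need to visit all 16 open cells exactly once, starting at (3,1) and ending at (3,4).
Cell (1,4) has only two open neighbours ((2,4) and (1,3)), so the path must pass straight through it: one of those is the cell it's entered from and the other is where it exits.
Route from (3,1): down 1 to (4,1), right 1 to (4,2), up 2 to (2,2), left 1 to (2,1), up 1 to (1,1), right 3 to (1,4), down 1 to (2,4), left 1 to (2,3), down 2 to (4,3), right 1 to (4,4), up 1 to (3,4) — 15 moves in all.
Check: all 16 open cells covered.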